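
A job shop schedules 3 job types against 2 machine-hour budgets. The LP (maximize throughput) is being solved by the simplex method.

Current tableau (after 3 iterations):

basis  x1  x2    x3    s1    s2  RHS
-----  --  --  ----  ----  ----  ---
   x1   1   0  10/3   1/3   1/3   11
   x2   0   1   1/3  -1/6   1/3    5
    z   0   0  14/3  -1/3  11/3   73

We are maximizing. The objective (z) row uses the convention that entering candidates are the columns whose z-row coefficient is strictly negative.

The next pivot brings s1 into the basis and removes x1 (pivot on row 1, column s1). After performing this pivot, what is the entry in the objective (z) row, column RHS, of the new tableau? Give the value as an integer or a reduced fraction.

Pivot element is row 1, column s1: 1/3.
Normalize row 1: new (row 1, RHS) = 11/(1/3) = 33.
z-row ← z-row − (-1/3)·(new row 1): 73 − (-1/3)·33 = 84.

84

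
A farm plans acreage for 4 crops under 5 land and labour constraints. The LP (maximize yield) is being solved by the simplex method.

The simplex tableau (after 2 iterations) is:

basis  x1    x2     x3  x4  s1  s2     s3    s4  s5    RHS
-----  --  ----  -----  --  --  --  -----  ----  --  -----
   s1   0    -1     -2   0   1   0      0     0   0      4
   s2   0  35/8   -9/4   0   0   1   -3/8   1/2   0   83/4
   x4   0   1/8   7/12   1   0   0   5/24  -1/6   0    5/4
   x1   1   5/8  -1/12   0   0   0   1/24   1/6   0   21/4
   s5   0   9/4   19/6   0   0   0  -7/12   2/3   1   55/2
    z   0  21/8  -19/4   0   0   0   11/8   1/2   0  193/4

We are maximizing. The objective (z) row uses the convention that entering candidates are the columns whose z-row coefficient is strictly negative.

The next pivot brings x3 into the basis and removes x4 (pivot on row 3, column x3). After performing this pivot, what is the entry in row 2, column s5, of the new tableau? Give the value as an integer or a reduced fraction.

0

Pivot element is row 3, column x3: 7/12.
Normalize row 3: new (row 3, s5) = 0/(7/12) = 0.
row 2 ← row 2 − (-9/4)·(new row 3): 0 − (-9/4)·0 = 0.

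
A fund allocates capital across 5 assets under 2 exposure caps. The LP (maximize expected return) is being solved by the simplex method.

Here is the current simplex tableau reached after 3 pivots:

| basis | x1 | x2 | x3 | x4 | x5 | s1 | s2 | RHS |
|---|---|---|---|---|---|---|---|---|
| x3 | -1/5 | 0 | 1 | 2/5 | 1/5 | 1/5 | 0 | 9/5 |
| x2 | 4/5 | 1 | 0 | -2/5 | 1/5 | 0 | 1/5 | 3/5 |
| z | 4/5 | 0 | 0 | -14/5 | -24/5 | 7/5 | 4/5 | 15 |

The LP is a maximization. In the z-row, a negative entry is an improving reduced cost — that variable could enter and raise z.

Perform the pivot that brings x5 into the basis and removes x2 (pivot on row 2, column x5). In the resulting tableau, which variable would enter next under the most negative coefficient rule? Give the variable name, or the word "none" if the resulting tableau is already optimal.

Pivot element 1/5. New z-row = old z-row − (-24/5)·(row 2/(1/5)).
Updated z-row coefficients: x1: 20, x2: 24, x3: 0, x4: -62/5, x5: 0, s1: 7/5, s2: 28/5.
The most negative is -62/5 in column x4, so x4 would enter next.

x4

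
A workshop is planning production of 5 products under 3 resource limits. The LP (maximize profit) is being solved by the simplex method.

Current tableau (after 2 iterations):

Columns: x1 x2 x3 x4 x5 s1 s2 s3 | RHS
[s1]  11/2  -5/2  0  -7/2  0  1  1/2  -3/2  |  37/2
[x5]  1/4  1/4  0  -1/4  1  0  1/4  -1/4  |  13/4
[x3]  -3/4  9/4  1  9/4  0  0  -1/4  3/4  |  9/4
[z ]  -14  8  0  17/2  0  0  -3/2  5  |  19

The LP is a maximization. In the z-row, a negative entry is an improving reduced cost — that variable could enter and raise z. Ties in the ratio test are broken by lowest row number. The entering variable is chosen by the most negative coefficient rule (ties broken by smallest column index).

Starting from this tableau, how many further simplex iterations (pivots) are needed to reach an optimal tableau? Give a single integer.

3

pivot: x1 in, s1 out → z = 727/11
pivot: x4 in, x3 out → z = 1747/26
pivot: s2 in, x5 out → z = 1198/17
No improving column remains; optimal.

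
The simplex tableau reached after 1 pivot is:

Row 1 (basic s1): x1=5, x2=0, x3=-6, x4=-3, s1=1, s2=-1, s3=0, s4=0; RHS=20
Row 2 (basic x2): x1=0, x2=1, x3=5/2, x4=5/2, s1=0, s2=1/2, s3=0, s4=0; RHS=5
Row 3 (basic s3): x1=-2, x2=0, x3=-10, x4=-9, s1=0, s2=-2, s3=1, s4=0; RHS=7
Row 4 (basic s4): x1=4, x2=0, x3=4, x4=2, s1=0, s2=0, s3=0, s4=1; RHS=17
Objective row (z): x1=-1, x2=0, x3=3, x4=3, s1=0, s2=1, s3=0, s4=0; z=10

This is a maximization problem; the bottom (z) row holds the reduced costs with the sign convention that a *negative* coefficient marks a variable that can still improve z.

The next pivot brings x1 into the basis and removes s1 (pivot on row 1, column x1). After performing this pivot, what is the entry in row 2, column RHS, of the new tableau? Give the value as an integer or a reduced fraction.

Pivot element is row 1, column x1: 5.
Normalize row 1: new (row 1, RHS) = 20/5 = 4.
row 2 ← row 2 − 0·(new row 1): 5 − 0·4 = 5.

5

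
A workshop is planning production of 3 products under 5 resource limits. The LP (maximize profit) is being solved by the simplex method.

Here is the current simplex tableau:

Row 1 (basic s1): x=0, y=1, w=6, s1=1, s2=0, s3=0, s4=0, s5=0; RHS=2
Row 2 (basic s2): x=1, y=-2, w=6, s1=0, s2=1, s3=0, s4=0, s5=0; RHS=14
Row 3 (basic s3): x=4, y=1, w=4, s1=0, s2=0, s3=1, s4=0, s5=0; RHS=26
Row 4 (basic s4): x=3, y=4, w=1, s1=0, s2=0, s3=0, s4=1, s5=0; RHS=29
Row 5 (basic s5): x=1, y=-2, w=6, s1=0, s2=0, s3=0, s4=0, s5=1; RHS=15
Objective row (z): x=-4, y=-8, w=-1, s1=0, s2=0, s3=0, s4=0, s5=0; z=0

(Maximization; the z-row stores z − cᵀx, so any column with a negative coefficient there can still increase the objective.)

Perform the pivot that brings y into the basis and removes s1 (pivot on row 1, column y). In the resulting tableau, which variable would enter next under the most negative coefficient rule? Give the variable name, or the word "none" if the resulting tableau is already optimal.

Pivot element 1. New z-row = old z-row − (-8)·(row 1/1).
Updated z-row coefficients: x: -4, y: 0, w: 47, s1: 8, s2: 0, s3: 0, s4: 0, s5: 0.
The most negative is -4 in column x, so x would enter next.

x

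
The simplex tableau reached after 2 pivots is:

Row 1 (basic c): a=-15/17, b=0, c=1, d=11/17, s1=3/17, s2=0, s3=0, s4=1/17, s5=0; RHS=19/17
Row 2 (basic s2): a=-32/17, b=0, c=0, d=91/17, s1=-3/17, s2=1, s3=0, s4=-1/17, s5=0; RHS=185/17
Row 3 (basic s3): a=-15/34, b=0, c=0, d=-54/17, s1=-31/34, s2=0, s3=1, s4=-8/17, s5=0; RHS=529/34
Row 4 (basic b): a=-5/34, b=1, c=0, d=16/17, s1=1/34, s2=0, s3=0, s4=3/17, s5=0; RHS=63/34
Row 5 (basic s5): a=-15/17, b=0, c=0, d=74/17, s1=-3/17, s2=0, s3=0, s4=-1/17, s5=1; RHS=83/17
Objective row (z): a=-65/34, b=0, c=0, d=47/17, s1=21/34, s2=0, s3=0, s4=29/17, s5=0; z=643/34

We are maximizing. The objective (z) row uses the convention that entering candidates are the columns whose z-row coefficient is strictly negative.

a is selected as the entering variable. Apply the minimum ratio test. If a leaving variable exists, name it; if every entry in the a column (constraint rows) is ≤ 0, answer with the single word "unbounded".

unbounded

a-column entries: row 1: -15/17, row 2: -32/17, row 3: -15/34, row 4: -5/34, row 5: -15/17. All ≤ 0, so a can increase without bound; the LP is unbounded in this direction.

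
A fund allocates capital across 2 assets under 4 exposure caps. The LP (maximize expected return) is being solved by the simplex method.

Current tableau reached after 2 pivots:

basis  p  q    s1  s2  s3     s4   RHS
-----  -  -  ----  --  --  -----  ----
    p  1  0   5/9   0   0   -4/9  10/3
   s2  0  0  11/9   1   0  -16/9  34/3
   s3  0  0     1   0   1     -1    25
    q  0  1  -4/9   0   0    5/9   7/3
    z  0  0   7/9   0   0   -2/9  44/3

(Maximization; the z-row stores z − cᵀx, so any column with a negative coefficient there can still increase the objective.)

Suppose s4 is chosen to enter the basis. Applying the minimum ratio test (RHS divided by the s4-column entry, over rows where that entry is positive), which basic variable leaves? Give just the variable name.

Ratios: row 1 (p): entry -4/9 ≤ 0, skip; row 2 (s2): entry -16/9 ≤ 0, skip; row 3 (s3): entry -1 ≤ 0, skip; row 4 (q): (7/3)/(5/9) = 21/5.
Minimum ratio 21/5 is in the q row, so q leaves.

q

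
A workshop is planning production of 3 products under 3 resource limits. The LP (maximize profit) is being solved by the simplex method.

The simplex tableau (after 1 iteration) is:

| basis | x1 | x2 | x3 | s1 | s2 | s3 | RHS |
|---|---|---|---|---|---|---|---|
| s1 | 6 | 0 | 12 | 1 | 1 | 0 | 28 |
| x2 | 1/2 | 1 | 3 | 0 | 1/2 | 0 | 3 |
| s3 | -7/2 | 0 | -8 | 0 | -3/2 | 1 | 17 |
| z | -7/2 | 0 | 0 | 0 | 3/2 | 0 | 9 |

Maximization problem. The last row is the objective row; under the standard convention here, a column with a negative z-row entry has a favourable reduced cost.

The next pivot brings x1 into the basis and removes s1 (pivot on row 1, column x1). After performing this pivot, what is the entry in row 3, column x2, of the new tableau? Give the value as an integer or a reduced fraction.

0

Pivot element is row 1, column x1: 6.
Normalize row 1: new (row 1, x2) = 0/6 = 0.
row 3 ← row 3 − (-7/2)·(new row 1): 0 − (-7/2)·0 = 0.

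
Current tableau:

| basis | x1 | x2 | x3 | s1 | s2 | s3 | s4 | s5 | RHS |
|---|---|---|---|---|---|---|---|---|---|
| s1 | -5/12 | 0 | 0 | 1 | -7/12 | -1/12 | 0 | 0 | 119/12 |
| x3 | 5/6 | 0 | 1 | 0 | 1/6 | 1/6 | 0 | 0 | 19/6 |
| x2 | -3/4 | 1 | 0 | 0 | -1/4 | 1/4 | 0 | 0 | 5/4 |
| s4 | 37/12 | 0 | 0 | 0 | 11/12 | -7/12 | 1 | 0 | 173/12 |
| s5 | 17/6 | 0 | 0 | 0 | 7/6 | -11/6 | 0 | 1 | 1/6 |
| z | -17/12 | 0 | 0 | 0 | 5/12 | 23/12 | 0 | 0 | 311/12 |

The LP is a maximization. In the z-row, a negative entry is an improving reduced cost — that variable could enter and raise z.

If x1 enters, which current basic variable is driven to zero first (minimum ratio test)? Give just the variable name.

Ratios: row 1 (s1): entry -5/12 ≤ 0, skip; row 2 (x3): (19/6)/(5/6) = 19/5; row 3 (x2): entry -3/4 ≤ 0, skip; row 4 (s4): (173/12)/(37/12) = 173/37; row 5 (s5): (1/6)/(17/6) = 1/17.
Minimum ratio 1/17 is in the s5 row, so s5 leaves.

s5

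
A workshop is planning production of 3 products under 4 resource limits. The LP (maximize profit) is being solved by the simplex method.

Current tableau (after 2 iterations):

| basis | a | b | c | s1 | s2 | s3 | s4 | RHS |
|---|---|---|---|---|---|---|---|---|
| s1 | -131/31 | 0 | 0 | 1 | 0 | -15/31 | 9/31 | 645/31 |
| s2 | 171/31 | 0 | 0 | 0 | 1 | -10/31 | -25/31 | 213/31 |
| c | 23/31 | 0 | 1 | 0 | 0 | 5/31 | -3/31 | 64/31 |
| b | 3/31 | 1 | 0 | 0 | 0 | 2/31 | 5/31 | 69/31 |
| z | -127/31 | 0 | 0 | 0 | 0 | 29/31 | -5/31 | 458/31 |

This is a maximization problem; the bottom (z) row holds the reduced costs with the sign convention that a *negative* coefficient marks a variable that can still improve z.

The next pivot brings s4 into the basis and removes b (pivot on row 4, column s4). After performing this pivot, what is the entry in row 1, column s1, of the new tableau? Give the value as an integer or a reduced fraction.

Pivot element is row 4, column s4: 5/31.
Normalize row 4: new (row 4, s1) = 0/(5/31) = 0.
row 1 ← row 1 − (9/31)·(new row 4): 1 − (9/31)·0 = 1.

1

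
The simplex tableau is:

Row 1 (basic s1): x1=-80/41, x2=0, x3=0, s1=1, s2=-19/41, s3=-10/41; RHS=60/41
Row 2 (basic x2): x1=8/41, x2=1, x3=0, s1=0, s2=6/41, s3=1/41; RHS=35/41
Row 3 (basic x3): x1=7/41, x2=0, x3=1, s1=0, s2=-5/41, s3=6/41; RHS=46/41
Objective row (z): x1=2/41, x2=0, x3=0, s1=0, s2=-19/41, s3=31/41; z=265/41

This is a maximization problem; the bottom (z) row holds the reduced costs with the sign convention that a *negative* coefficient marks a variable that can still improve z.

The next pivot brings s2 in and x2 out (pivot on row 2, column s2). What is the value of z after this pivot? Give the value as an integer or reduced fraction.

55/6

Minimum ratio for s2: (35/41)/(6/41) = 35/6.
z changes by −(z-row coeff of s2)·ratio = −(-19/41)·(35/6) = 665/246.
New z = 265/41 + (665/246) = 55/6.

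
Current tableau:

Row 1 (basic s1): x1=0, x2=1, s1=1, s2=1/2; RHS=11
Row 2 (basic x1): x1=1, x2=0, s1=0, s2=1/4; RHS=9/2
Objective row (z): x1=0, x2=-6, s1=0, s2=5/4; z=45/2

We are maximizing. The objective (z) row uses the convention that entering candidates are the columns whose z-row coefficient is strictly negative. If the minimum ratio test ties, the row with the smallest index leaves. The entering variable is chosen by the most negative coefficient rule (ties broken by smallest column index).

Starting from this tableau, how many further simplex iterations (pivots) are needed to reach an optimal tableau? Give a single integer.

pivot: x2 in, s1 out → z = 177/2
No improving column remains; optimal.

1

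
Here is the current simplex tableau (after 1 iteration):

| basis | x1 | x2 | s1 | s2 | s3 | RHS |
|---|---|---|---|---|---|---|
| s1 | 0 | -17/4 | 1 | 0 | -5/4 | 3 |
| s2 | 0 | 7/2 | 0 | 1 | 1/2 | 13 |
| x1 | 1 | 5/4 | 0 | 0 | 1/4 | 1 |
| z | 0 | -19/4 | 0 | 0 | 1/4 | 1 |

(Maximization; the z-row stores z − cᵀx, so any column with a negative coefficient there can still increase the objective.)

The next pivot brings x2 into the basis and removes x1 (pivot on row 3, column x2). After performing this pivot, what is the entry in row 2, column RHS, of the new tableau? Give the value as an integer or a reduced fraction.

Pivot element is row 3, column x2: 5/4.
Normalize row 3: new (row 3, RHS) = 1/(5/4) = 4/5.
row 2 ← row 2 − (7/2)·(new row 3): 13 − (7/2)·(4/5) = 51/5.

51/5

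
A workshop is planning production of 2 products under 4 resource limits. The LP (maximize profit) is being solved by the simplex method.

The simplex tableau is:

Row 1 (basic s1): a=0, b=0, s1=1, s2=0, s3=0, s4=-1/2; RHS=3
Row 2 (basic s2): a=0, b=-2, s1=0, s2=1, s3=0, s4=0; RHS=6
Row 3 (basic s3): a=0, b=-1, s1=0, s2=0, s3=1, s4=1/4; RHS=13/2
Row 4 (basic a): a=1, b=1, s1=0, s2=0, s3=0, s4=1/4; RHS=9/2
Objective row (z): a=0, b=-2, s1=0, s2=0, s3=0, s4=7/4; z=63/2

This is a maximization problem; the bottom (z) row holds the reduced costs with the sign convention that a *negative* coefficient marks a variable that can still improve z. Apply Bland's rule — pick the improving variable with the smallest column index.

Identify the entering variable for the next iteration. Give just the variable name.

b

Objective-row coefficients: a: 0, b: -2, s1: 0, s2: 0, s3: 0, s4: 7/4.
Improving columns: b. Bland's rule picks the smallest column index → b.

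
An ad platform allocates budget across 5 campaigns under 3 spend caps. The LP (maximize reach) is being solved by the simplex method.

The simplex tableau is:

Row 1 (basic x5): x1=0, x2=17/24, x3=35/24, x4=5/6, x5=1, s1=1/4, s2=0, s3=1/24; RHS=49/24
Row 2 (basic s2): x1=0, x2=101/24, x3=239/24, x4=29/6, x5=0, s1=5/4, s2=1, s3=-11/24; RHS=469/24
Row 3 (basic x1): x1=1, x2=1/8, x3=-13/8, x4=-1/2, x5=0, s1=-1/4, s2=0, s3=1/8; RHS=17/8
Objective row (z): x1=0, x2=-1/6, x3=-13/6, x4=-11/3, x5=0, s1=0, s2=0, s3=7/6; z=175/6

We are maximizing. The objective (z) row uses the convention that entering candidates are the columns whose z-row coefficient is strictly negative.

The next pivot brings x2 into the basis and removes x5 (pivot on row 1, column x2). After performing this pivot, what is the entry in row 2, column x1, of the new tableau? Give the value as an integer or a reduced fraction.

Pivot element is row 1, column x2: 17/24.
Normalize row 1: new (row 1, x1) = 0/(17/24) = 0.
row 2 ← row 2 − (101/24)·(new row 1): 0 − (101/24)·0 = 0.

0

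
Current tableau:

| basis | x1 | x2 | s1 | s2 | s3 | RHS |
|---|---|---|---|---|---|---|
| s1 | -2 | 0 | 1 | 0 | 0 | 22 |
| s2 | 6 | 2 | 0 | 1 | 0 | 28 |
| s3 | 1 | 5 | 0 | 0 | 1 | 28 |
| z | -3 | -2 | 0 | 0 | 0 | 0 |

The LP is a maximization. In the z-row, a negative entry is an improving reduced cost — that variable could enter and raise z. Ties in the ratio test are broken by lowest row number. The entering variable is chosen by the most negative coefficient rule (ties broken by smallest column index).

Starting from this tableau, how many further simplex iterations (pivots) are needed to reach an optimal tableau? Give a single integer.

pivot: x1 in, s2 out → z = 14
pivot: x2 in, s3 out → z = 19
No improving column remains; optimal.

2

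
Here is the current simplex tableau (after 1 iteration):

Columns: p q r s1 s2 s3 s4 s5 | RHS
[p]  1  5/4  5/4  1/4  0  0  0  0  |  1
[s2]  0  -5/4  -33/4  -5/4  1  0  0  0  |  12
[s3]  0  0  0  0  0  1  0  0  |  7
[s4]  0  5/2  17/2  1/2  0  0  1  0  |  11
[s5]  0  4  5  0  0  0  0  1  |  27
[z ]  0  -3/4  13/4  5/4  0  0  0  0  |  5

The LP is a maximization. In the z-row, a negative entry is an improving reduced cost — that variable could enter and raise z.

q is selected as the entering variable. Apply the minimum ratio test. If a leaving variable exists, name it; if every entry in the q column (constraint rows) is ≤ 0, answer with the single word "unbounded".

Ratios: row 1 (p): 1/(5/4) = 4/5; row 2 (s2): entry -5/4 ≤ 0, skip; row 3 (s3): entry 0 ≤ 0, skip; row 4 (s4): 11/(5/2) = 22/5; row 5 (s5): 27/4 = 27/4.
Minimum ratio is in the p row, so p leaves.

p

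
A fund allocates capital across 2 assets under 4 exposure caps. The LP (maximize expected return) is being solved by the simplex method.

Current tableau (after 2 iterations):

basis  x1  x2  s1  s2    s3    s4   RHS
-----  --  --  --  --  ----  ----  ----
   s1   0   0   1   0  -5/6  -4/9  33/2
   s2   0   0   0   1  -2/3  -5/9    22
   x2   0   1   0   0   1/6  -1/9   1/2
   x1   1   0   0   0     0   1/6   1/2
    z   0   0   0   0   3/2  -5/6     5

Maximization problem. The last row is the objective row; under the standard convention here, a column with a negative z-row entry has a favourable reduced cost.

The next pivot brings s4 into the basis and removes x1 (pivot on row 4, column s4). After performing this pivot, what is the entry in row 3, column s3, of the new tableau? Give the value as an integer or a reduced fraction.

1/6

Pivot element is row 4, column s4: 1/6.
Normalize row 4: new (row 4, s3) = 0/(1/6) = 0.
row 3 ← row 3 − (-1/9)·(new row 4): 1/6 − (-1/9)·0 = 1/6.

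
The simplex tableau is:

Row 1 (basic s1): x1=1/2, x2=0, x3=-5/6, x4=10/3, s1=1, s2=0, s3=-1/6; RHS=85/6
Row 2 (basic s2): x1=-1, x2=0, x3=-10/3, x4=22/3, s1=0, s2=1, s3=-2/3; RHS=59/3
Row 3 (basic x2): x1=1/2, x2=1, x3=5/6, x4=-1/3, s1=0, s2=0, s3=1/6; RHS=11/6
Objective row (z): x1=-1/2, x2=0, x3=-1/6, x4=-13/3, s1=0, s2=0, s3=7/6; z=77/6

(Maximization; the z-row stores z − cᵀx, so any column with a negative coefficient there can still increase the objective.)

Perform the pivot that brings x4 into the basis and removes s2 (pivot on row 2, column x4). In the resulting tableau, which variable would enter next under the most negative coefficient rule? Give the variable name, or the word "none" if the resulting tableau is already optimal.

Pivot element 22/3. New z-row = old z-row − (-13/3)·(row 2/(22/3)).
Updated z-row coefficients: x1: -12/11, x2: 0, x3: -47/22, x4: 0, s1: 0, s2: 13/22, s3: 17/22.
The most negative is -47/22 in column x3, so x3 would enter next.

x3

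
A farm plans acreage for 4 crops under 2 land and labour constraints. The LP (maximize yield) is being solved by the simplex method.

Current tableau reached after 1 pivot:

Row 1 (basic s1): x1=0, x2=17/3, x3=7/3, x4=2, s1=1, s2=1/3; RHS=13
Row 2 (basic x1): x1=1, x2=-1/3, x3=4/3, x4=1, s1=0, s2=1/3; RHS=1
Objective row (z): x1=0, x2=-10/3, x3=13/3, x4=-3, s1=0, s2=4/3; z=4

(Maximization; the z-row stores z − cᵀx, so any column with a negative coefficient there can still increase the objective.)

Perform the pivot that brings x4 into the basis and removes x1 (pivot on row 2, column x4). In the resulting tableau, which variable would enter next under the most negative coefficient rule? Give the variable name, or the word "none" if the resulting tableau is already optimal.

x2

Pivot element 1. New z-row = old z-row − (-3)·(row 2/1).
Updated z-row coefficients: x1: 3, x2: -13/3, x3: 25/3, x4: 0, s1: 0, s2: 7/3.
The most negative is -13/3 in column x2, so x2 would enter next.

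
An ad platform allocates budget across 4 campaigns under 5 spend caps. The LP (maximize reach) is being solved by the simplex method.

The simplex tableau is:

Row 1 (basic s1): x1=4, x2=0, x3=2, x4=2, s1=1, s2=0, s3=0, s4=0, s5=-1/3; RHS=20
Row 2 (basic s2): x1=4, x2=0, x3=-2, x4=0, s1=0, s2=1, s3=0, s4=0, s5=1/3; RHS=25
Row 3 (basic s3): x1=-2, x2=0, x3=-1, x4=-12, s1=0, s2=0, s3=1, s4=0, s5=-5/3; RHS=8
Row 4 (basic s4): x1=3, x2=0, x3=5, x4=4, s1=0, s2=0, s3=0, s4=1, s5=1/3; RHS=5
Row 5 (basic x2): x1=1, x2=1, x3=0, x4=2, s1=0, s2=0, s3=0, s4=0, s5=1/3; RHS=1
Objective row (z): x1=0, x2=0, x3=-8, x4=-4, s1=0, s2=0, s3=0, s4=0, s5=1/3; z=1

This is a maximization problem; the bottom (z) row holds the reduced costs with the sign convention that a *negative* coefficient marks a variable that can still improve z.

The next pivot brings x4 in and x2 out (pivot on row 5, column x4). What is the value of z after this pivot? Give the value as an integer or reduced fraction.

3

Minimum ratio for x4: 1/2 = 1/2.
z changes by −(z-row coeff of x4)·ratio = −(-4)·(1/2) = 2.
New z = 1 + 2 = 3.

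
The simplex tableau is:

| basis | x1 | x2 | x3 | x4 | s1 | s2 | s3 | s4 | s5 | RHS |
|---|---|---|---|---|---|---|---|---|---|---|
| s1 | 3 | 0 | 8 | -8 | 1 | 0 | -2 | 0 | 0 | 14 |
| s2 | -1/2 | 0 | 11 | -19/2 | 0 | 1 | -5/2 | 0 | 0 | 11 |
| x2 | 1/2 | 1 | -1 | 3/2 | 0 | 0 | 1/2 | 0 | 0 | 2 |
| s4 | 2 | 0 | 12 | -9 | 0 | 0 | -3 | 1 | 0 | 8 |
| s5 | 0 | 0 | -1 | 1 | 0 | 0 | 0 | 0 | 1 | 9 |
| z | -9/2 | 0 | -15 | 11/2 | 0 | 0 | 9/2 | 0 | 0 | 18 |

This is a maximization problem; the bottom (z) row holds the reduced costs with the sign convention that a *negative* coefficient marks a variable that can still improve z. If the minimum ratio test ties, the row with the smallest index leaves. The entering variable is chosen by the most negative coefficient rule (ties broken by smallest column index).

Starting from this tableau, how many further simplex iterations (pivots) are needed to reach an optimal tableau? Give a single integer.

2

pivot: x3 in, s4 out → z = 28
pivot: x4 in, x2 out → z = 436/9
No improving column remains; optimal.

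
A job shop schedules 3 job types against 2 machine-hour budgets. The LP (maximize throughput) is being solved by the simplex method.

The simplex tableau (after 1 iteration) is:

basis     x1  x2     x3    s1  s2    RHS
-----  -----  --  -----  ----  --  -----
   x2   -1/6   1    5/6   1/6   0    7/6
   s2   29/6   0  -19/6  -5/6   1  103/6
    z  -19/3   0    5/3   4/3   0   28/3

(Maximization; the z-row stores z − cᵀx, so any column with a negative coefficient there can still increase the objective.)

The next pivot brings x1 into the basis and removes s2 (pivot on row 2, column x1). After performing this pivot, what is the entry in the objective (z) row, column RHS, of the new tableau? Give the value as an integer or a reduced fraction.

923/29

Pivot element is row 2, column x1: 29/6.
Normalize row 2: new (row 2, RHS) = (103/6)/(29/6) = 103/29.
z-row ← z-row − (-19/3)·(new row 2): 28/3 − (-19/3)·(103/29) = 923/29.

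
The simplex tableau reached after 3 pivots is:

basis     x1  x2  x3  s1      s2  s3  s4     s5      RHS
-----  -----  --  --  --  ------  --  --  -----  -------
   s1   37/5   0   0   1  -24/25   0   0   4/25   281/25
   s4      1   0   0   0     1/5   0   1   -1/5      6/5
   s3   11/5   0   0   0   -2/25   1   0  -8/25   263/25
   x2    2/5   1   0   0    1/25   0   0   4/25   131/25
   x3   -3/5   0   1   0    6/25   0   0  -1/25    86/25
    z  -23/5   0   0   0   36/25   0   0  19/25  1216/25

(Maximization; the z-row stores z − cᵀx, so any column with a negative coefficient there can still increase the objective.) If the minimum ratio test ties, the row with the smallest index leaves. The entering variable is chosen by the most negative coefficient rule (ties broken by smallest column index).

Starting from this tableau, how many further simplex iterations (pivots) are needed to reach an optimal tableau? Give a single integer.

pivot: x1 in, s4 out → z = 1354/25
pivot: s5 in, s1 out → z = 2230/41
No improving column remains; optimal.

2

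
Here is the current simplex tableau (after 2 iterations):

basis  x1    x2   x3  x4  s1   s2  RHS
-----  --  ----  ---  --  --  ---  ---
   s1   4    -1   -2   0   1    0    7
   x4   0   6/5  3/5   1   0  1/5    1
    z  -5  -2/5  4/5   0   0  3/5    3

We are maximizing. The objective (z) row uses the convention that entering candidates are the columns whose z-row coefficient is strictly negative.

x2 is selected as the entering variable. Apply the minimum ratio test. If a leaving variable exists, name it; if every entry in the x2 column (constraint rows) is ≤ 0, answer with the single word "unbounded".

x4

Ratios: row 1 (s1): entry -1 ≤ 0, skip; row 2 (x4): 1/(6/5) = 5/6.
Minimum ratio is in the x4 row, so x4 leaves.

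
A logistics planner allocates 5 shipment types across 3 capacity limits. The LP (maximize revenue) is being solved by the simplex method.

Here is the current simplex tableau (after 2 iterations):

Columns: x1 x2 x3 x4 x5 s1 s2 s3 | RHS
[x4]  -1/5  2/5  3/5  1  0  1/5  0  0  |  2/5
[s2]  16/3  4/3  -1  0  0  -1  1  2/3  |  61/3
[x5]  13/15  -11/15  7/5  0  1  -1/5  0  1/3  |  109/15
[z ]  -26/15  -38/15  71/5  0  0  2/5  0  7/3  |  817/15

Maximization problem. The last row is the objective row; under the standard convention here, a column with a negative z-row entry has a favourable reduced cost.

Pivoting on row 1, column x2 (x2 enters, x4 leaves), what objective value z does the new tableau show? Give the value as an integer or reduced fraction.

Minimum ratio for x2: (2/5)/(2/5) = 1.
z changes by −(z-row coeff of x2)·ratio = −(-38/15)·1 = 38/15.
New z = 817/15 + (38/15) = 57.

57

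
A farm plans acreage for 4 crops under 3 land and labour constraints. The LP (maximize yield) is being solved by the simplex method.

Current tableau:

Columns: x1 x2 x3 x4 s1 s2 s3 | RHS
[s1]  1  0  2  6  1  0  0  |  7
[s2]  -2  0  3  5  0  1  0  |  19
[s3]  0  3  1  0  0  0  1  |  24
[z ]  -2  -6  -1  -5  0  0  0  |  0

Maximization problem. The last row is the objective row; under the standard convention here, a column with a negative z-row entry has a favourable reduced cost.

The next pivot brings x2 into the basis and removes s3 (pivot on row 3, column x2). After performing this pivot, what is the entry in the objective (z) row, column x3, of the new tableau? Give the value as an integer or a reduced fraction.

1

Pivot element is row 3, column x2: 3.
Normalize row 3: new (row 3, x3) = 1/3 = 1/3.
z-row ← z-row − (-6)·(new row 3): -1 − (-6)·(1/3) = 1.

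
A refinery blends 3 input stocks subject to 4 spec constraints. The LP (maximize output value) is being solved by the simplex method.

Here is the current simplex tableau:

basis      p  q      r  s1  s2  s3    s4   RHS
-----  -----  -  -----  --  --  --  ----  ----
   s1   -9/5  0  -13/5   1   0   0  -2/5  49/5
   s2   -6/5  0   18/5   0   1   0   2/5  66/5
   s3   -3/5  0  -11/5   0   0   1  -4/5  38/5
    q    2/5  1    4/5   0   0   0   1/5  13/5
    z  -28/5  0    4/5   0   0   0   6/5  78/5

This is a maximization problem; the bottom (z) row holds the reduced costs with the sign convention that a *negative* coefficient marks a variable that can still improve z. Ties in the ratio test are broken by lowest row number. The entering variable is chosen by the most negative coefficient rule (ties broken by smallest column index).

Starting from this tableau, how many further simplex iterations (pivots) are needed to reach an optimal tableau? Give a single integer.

pivot: p in, q out → z = 52
No improving column remains; optimal.

1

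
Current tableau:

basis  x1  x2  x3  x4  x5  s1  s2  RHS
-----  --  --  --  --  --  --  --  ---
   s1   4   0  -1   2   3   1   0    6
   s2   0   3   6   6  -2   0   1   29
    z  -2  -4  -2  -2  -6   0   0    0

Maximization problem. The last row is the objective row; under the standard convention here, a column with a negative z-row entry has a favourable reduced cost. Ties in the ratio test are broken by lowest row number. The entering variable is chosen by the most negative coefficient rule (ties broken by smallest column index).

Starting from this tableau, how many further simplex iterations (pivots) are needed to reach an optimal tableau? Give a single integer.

pivot: x5 in, s1 out → z = 12
pivot: x2 in, s2 out → z = 56
No improving column remains; optimal.

2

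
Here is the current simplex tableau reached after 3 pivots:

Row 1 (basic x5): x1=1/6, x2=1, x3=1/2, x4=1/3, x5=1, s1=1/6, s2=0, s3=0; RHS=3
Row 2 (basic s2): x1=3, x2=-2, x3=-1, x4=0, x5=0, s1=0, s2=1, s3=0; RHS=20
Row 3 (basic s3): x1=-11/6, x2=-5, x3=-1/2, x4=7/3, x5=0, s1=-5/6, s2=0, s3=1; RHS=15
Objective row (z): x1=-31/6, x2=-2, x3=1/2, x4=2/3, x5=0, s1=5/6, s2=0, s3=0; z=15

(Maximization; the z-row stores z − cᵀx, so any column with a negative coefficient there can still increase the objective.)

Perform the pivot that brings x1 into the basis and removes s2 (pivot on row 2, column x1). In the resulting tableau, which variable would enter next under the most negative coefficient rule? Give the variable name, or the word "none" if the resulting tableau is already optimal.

Pivot element 3. New z-row = old z-row − (-31/6)·(row 2/3).
Updated z-row coefficients: x1: 0, x2: -49/9, x3: -11/9, x4: 2/3, x5: 0, s1: 5/6, s2: 31/18, s3: 0.
The most negative is -49/9 in column x2, so x2 would enter next.

x2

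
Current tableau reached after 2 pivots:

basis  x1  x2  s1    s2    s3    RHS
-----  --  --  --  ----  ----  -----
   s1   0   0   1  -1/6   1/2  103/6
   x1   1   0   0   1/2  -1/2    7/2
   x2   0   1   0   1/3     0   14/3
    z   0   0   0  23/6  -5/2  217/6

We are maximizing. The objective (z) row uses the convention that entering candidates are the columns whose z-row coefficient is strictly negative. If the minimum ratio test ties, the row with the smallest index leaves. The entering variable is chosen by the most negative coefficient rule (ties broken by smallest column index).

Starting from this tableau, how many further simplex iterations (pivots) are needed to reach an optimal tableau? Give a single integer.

1

pivot: s3 in, s1 out → z = 122
No improving column remains; optimal.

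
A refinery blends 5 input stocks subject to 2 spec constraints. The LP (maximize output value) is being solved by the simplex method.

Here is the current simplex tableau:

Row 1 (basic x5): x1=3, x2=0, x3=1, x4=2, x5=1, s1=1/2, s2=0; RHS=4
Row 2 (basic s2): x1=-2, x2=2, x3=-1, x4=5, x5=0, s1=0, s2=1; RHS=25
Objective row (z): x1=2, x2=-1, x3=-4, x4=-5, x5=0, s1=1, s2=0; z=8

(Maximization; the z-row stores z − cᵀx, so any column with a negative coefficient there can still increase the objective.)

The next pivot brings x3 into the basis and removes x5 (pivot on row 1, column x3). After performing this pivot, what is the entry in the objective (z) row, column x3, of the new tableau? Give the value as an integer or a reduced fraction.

Pivot element is row 1, column x3: 1.
Normalize row 1: new (row 1, x3) = 1/1 = 1.
z-row ← z-row − (-4)·(new row 1): -4 − (-4)·1 = 0.

0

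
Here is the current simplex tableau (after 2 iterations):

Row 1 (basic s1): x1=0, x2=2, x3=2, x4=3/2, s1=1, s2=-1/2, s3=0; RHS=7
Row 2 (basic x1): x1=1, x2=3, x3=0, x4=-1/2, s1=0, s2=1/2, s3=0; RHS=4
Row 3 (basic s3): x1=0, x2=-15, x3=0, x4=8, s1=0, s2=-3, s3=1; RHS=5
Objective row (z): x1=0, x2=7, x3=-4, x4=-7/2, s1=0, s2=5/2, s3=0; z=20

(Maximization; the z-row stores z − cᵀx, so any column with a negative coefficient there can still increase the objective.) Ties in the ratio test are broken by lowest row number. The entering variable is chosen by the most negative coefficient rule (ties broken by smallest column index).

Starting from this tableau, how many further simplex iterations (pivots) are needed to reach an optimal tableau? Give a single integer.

pivot: x3 in, s1 out → z = 34
pivot: x4 in, s3 out → z = 549/16
No improving column remains; optimal.

2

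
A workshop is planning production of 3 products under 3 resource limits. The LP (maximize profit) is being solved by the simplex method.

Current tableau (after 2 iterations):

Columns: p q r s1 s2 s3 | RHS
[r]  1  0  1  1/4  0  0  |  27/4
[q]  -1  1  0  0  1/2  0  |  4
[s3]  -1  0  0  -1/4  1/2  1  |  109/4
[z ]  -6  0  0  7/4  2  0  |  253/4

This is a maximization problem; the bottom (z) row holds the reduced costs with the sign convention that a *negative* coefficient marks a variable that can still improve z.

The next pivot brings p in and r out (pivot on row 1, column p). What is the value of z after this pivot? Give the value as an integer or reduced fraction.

Minimum ratio for p: (27/4)/1 = 27/4.
z changes by −(z-row coeff of p)·ratio = −(-6)·(27/4) = 81/2.
New z = 253/4 + (81/2) = 415/4.

415/4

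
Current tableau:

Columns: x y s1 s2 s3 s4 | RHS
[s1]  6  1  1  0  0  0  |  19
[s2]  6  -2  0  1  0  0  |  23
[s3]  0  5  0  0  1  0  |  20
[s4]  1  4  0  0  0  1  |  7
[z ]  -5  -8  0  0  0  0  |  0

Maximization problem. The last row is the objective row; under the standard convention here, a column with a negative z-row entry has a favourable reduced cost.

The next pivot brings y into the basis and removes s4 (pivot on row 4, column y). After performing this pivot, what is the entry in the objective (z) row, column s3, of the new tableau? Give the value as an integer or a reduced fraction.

Pivot element is row 4, column y: 4.
Normalize row 4: new (row 4, s3) = 0/4 = 0.
z-row ← z-row − (-8)·(new row 4): 0 − (-8)·0 = 0.

0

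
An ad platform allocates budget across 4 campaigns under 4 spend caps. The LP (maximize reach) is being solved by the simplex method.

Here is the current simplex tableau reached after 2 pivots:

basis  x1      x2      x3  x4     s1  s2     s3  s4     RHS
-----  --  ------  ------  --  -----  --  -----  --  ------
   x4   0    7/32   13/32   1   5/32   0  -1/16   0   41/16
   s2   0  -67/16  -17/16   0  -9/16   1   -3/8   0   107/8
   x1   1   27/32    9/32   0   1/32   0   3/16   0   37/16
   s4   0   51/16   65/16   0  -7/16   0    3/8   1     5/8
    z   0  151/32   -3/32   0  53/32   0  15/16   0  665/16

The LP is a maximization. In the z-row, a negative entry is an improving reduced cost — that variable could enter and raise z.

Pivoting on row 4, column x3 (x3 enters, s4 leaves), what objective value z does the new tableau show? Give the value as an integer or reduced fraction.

1081/26

Minimum ratio for x3: (5/8)/(65/16) = 2/13.
z changes by −(z-row coeff of x3)·ratio = −(-3/32)·(2/13) = 3/208.
New z = 665/16 + (3/208) = 1081/26.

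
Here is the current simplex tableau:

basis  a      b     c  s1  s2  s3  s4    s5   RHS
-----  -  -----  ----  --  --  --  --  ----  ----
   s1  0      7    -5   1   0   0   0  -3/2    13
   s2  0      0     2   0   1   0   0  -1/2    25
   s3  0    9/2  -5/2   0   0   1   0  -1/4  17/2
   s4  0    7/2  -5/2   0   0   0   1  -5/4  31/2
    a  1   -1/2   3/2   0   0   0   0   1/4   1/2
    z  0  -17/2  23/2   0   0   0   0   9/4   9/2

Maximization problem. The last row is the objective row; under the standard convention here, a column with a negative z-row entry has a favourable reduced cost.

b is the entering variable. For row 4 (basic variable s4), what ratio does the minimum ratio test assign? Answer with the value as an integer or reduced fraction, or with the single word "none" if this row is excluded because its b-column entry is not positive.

31/7

Ratio = RHS / (b entry) = (31/2) / (7/2) = 31/7.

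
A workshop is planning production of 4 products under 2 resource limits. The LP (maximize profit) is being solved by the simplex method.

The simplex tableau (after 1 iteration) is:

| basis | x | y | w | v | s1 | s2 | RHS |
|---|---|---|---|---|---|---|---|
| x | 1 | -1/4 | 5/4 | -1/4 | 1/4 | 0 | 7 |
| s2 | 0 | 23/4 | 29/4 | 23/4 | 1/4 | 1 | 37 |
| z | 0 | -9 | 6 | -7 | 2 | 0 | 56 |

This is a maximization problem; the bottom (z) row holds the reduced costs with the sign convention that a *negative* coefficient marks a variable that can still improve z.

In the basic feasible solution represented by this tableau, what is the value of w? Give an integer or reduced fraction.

0

w is nonbasic (not in the basis column), so its value in the current BFS is 0.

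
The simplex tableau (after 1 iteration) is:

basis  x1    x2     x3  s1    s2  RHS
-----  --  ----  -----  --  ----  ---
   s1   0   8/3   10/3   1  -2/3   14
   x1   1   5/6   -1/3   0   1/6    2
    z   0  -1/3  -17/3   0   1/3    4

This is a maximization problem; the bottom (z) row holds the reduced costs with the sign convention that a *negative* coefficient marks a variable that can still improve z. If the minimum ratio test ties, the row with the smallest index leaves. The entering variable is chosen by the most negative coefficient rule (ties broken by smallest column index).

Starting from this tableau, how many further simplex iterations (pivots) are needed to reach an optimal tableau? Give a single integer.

pivot: x3 in, s1 out → z = 139/5
pivot: s2 in, x1 out → z = 55
No improving column remains; optimal.

2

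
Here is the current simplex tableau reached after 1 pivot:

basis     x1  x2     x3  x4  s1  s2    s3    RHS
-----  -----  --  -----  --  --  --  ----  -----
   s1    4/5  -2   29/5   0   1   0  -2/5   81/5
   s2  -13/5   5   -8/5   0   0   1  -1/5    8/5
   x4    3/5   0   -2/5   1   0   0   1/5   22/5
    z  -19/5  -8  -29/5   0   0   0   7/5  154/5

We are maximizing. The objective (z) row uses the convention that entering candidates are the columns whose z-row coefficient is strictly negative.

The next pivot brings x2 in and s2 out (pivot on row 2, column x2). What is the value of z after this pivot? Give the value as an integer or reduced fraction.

Minimum ratio for x2: (8/5)/5 = 8/25.
z changes by −(z-row coeff of x2)·ratio = −(-8)·(8/25) = 64/25.
New z = 154/5 + (64/25) = 834/25.

834/25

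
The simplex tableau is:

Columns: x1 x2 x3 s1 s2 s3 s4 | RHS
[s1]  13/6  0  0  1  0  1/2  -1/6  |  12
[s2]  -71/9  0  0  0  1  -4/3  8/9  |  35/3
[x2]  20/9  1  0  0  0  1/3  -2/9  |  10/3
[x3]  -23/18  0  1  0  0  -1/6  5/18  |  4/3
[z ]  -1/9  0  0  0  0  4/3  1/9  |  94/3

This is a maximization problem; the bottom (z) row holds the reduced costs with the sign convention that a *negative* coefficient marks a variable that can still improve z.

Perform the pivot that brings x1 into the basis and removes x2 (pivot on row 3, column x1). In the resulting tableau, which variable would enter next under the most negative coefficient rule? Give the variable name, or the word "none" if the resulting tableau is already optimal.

Pivot element 20/9. New z-row = old z-row − (-1/9)·(row 3/(20/9)).
Updated z-row coefficients: x1: 0, x2: 1/20, x3: 0, s1: 0, s2: 0, s3: 27/20, s4: 1/10.
No coefficient is strictly negative; the tableau after this pivot is optimal.

none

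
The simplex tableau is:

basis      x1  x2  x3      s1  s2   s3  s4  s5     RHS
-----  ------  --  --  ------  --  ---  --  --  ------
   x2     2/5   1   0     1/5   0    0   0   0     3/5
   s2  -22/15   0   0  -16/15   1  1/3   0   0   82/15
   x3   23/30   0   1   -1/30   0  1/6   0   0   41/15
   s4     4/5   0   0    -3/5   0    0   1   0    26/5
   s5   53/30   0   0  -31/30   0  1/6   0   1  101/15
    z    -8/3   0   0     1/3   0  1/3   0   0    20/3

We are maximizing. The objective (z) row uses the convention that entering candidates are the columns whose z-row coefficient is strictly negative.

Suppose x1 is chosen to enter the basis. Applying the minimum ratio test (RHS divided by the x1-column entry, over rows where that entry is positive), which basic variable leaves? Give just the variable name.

Ratios: row 1 (x2): (3/5)/(2/5) = 3/2; row 2 (s2): entry -22/15 ≤ 0, skip; row 3 (x3): (41/15)/(23/30) = 82/23; row 4 (s4): (26/5)/(4/5) = 13/2; row 5 (s5): (101/15)/(53/30) = 202/53.
Minimum ratio 3/2 is in the x2 row, so x2 leaves.

x2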